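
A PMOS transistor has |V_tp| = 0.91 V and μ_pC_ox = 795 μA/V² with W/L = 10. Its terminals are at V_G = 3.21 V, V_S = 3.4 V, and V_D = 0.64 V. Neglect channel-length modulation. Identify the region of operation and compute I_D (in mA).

V_SG = V_S − V_G = 3.4 − 3.21 = 0.19 V; V_SD = V_S − V_D = 3.4 − 0.64 = 2.76 V.
V_SG = 0.19 V < |V_tp| = 0.91 V, so the transistor is in cutoff.

Cutoff; I_D = 0 mA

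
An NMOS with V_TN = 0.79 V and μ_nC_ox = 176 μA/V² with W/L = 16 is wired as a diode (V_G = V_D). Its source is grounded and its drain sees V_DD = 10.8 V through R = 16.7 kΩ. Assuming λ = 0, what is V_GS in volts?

V_GS = 1.42 V

With gate tied to drain, V_GS = V_DS ≥ V_GS − V_TN, so the device is in saturation.
k_n = μ_nC_ox · (W/L) = 2.816 mA/V².
KCL at the drain: ½ k_n (V_GS − V_TN)² = (V_DD − V_GS)/R.
Let x = V_GS − 0.79. Then 23.5 x² + x − 10.01 = 0, giving x = 0.632 V (positive root), so V_GS = 1.42 V.
I_D = (V_DD − V_GS)/R = (10.8 − 1.42) / 16.7 = 0.562 mA.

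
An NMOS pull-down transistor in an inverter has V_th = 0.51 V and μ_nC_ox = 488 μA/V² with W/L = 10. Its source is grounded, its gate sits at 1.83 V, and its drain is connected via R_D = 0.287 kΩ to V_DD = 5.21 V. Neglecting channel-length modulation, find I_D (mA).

V_GS = V_G = 1.83 V, so V_ov = 1.83 − 0.51 = 1.32 V.
k_n = μ_nC_ox · (W/L) = 4.88 mA/V².
Assume saturation: I_D = ½ k_n V_ov² = 0.5 × 4.88 × 1.32² = 4.25 mA, giving V_DS = V_DD − I_D R_D = 5.21 − 4.25 × 0.287 = 3.99 V.
V_DS = 3.99 V ≥ V_ov = 1.32 V, confirming saturation.

I_D = 4.25 mA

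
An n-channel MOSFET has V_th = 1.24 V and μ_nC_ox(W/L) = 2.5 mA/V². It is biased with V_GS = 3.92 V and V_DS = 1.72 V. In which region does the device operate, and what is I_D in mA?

V_ov = V_GS − V_th = 3.92 − 1.24 = 2.68 V.
Since V_DS = 1.72 V < V_ov = 2.68 V, the device is in the triode region.
I_D = k_n [V_ov · V_DS − ½ V_DS²] = 2.5 × [2.68 × 1.72 − 0.5 × 1.72²] = 7.83 mA.

Triode; I_D = 7.83 mA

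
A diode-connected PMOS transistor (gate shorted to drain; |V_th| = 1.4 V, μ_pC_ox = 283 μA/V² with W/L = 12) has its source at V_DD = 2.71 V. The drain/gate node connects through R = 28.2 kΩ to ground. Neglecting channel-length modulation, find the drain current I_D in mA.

With gate tied to drain, V_SG = V_SD ≥ V_SG − |V_th|, so the device is in saturation.
k_p = μ_pC_ox · (W/L) = 3.396 mA/V².
KCL at the drain: ½ k_p (V_SG − |V_th|)² = (V_DD − V_SG)/R.
Let x = V_SG − 1.4. Then 47.9 x² + x − 1.31 = 0, giving x = 0.155 V (positive root), so V_SG = 1.56 V.
I_D = (V_DD − V_SG)/R = (2.71 − 1.56) / 28.2 = 0.0409 mA.

I_D = 0.0409 mA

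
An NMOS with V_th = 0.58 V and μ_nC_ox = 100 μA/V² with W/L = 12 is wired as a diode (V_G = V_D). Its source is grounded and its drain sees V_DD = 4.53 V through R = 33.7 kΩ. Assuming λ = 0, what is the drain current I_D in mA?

With gate tied to drain, V_GS = V_DS ≥ V_GS − V_th, so the device is in saturation.
k_n = μ_nC_ox · (W/L) = 1.2 mA/V².
KCL at the drain: ½ k_n (V_GS − V_th)² = (V_DD − V_GS)/R.
Let x = V_GS − 0.58. Then 20.2 x² + x − 3.95 = 0, giving x = 0.418 V (positive root), so V_GS = 0.998 V.
I_D = (V_DD − V_GS)/R = (4.53 − 0.998) / 33.7 = 0.105 mA.

I_D = 0.105 mA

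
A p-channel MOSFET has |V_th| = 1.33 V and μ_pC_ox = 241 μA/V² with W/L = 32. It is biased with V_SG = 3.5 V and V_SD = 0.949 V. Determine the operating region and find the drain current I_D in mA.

k_p = μ_pC_ox · (W/L) = 7.712 mA/V².
V_ov = V_SG − |V_th| = 3.5 − 1.33 = 2.17 V.
Since V_SD = 0.949 V < V_ov = 2.17 V, the device is in the triode region.
I_D = k_p [V_ov · V_SD − ½ V_SD²] = 7.712 × [2.17 × 0.949 − 0.5 × 0.949²] = 12.4 mA.

Triode; I_D = 12.4 mA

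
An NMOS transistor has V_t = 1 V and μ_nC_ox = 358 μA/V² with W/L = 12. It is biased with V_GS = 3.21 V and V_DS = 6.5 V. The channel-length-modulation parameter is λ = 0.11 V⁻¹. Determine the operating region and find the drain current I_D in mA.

Saturation; I_D = 18.0 mA

k_n = μ_nC_ox · (W/L) = 4.296 mA/V².
V_ov = V_GS − V_t = 3.21 − 1 = 2.21 V.
Since V_DS = 6.5 V ≥ V_ov = 2.21 V, the device is in saturation.
I_D = ½ k_n V_ov² (1 + λ V_DS) = 0.5 × 4.296 × 2.21² × (1 + 0.11 × 6.5) = 18 mA.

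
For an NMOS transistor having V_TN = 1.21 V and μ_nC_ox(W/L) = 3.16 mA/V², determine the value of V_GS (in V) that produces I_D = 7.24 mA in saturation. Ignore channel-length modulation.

V_GS = 3.35 V

In saturation I_D = ½ k_n (V_GS − V_TN)², so V_GS − V_TN = √(2 I_D / k_n) = √(2 × 7.24 / 3.16) = 2.14 V.
V_GS = 1.21 + 2.14 = 3.35 V.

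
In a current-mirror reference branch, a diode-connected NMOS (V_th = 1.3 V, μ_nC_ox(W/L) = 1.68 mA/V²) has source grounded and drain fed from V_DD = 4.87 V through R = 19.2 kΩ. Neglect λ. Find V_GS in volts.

V_GS = 1.74 V

With gate tied to drain, V_GS = V_DS ≥ V_GS − V_th, so the device is in saturation.
KCL at the drain: ½ k_n (V_GS − V_th)² = (V_DD − V_GS)/R.
Let x = V_GS − 1.3. Then 16.1 x² + x − 3.57 = 0, giving x = 0.441 V (positive root), so V_GS = 1.74 V.
I_D = (V_DD − V_GS)/R = (4.87 − 1.74) / 19.2 = 0.163 mA.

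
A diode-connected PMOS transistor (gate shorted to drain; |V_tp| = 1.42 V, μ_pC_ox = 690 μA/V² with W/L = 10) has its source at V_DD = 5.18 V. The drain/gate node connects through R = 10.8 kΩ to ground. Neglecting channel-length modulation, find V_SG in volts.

V_SG = 1.72 V

With gate tied to drain, V_SG = V_SD ≥ V_SG − |V_tp|, so the device is in saturation.
k_p = μ_pC_ox · (W/L) = 6.9 mA/V².
KCL at the drain: ½ k_p (V_SG − |V_tp|)² = (V_DD − V_SG)/R.
Let x = V_SG − 1.42. Then 37.3 x² + x − 3.76 = 0, giving x = 0.305 V (positive root), so V_SG = 1.72 V.
I_D = (V_DD − V_SG)/R = (5.18 − 1.72) / 10.8 = 0.32 mA.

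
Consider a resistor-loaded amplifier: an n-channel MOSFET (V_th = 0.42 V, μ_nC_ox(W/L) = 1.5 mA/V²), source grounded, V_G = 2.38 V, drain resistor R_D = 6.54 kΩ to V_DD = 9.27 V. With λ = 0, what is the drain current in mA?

V_GS = V_G = 2.38 V, so V_ov = 2.38 − 0.42 = 1.96 V.
Assume saturation: I_D = ½ k_n V_ov² = 0.5 × 1.5 × 1.96² = 2.88 mA, giving V_DS = V_DD − I_D R_D = 9.27 − 2.88 × 6.54 = -9.57 V.
But -9.57 V < V_ov = 1.96 V, so the device is actually in triode.
In triode I_D = k_n[V_ov V_DS − ½ V_DS²] and I_D = (V_DD − V_DS)/R_D. Equating: 4.91 V_DS² − 20.23 V_DS + 9.27 = 0, giving V_DS = 0.525 V (the root below V_ov).
I_D = (9.27 − 0.525) / 6.54 = 1.34 mA.

I_D = 1.34 mA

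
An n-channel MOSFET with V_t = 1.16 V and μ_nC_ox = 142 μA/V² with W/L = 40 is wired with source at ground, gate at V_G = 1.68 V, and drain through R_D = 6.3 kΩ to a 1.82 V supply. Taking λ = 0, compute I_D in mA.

V_GS = V_G = 1.68 V, so V_ov = 1.68 − 1.16 = 0.52 V.
k_n = μ_nC_ox · (W/L) = 5.68 mA/V².
Assume saturation: I_D = ½ k_n V_ov² = 0.5 × 5.68 × 0.52² = 0.768 mA, giving V_DS = V_DD − I_D R_D = 1.82 − 0.768 × 6.3 = -3.02 V.
But -3.02 V < V_ov = 0.52 V, so the device is actually in triode.
In triode I_D = k_n[V_ov V_DS − ½ V_DS²] and I_D = (V_DD − V_DS)/R_D. Equating: 17.9 V_DS² − 19.61 V_DS + 1.82 = 0, giving V_DS = 0.102 V (the root below V_ov).
I_D = (1.82 − 0.102) / 6.3 = 0.273 mA.

I_D = 0.273 mA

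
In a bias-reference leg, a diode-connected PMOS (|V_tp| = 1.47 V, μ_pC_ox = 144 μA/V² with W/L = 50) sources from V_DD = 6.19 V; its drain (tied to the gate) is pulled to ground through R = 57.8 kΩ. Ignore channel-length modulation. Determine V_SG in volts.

With gate tied to drain, V_SG = V_SD ≥ V_SG − |V_tp|, so the device is in saturation.
k_p = μ_pC_ox · (W/L) = 7.2 mA/V².
KCL at the drain: ½ k_p (V_SG − |V_tp|)² = (V_DD − V_SG)/R.
Let x = V_SG − 1.47. Then 208 x² + x − 4.72 = 0, giving x = 0.148 V (positive root), so V_SG = 1.62 V.
I_D = (V_DD − V_SG)/R = (6.19 − 1.62) / 57.8 = 0.0791 mA.

V_SG = 1.62 V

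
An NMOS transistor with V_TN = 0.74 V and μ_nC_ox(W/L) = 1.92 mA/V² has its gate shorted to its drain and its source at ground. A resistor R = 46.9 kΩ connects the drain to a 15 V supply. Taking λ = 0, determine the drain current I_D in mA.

I_D = 0.292 mA

With gate tied to drain, V_GS = V_DS ≥ V_GS − V_TN, so the device is in saturation.
KCL at the drain: ½ k_n (V_GS − V_TN)² = (V_DD − V_GS)/R.
Let x = V_GS − 0.74. Then 45 x² + x − 14.26 = 0, giving x = 0.552 V (positive root), so V_GS = 1.29 V.
I_D = (V_DD − V_GS)/R = (15 − 1.29) / 46.9 = 0.292 mA.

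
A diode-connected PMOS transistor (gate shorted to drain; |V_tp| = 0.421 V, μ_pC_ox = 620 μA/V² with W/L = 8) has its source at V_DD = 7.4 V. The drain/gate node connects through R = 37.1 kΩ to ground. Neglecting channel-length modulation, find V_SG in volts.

V_SG = 0.691 V

With gate tied to drain, V_SG = V_SD ≥ V_SG − |V_tp|, so the device is in saturation.
k_p = μ_pC_ox · (W/L) = 4.96 mA/V².
KCL at the drain: ½ k_p (V_SG − |V_tp|)² = (V_DD − V_SG)/R.
Let x = V_SG − 0.421. Then 92 x² + x − 6.979 = 0, giving x = 0.27 V (positive root), so V_SG = 0.691 V.
I_D = (V_DD − V_SG)/R = (7.4 − 0.691) / 37.1 = 0.181 mA.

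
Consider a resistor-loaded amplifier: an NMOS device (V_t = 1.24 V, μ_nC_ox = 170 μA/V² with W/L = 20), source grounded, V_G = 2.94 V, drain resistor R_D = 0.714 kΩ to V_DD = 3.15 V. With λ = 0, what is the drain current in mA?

I_D = 3.37 mA

V_GS = V_G = 2.94 V, so V_ov = 2.94 − 1.24 = 1.7 V.
k_n = μ_nC_ox · (W/L) = 3.4 mA/V².
Assume saturation: I_D = ½ k_n V_ov² = 0.5 × 3.4 × 1.7² = 4.91 mA, giving V_DS = V_DD − I_D R_D = 3.15 − 4.91 × 0.714 = -0.358 V.
But -0.358 V < V_ov = 1.7 V, so the device is actually in triode.
In triode I_D = k_n[V_ov V_DS − ½ V_DS²] and I_D = (V_DD − V_DS)/R_D. Equating: 1.21 V_DS² − 5.127 V_DS + 3.15 = 0, giving V_DS = 0.746 V (the root below V_ov).
I_D = (3.15 − 0.746) / 0.714 = 3.37 mA.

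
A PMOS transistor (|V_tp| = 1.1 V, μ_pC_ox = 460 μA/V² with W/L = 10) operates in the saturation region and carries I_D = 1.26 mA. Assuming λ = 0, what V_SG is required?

V_SG = 1.84 V

k_p = μ_pC_ox · (W/L) = 4.6 mA/V².
In saturation I_D = ½ k_p (V_SG − |V_tp|)², so V_SG − |V_tp| = √(2 I_D / k_p) = √(2 × 1.26 / 4.6) = 0.74 V.
V_SG = 1.1 + 0.74 = 1.84 V.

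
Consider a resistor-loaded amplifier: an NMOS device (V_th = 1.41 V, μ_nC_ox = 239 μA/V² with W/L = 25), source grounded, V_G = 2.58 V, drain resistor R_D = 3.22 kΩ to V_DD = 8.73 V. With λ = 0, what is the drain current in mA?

I_D = 2.57 mA

V_GS = V_G = 2.58 V, so V_ov = 2.58 − 1.41 = 1.17 V.
k_n = μ_nC_ox · (W/L) = 5.975 mA/V².
Assume saturation: I_D = ½ k_n V_ov² = 0.5 × 5.975 × 1.17² = 4.09 mA, giving V_DS = V_DD − I_D R_D = 8.73 − 4.09 × 3.22 = -4.44 V.
But -4.44 V < V_ov = 1.17 V, so the device is actually in triode.
In triode I_D = k_n[V_ov V_DS − ½ V_DS²] and I_D = (V_DD − V_DS)/R_D. Equating: 9.62 V_DS² − 23.51 V_DS + 8.73 = 0, giving V_DS = 0.457 V (the root below V_ov).
I_D = (8.73 − 0.457) / 3.22 = 2.57 mA.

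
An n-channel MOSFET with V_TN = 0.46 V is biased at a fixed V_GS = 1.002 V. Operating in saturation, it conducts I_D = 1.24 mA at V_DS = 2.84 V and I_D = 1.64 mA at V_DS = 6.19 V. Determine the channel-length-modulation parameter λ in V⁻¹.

λ = 0.133 V⁻¹

With V_GS fixed, I_D ∝ (1 + λ V_DS) in saturation, so I_D2/I_D1 = (1 + λ V_DS2)/(1 + λ V_DS1).
1.64/1.24 = 1.323 = (1 + 6.19 λ)/(1 + 2.84 λ).
Solving: λ (I_D1 V_DS2 − I_D2 V_DS1) = I_D2 − I_D1, so λ = (1.64 − 1.24) / (1.24 × 6.19 − 1.64 × 2.84) = 0.4 / 3.02 = 0.133 V⁻¹.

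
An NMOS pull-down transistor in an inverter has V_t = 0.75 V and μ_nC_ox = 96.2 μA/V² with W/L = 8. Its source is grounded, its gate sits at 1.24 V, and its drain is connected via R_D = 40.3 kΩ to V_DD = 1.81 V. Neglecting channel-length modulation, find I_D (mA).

I_D = 0.0418 mA

V_GS = V_G = 1.24 V, so V_ov = 1.24 − 0.75 = 0.49 V.
k_n = μ_nC_ox · (W/L) = 0.7696 mA/V².
Assume saturation: I_D = ½ k_n V_ov² = 0.5 × 0.7696 × 0.49² = 0.0924 mA, giving V_DS = V_DD − I_D R_D = 1.81 − 0.0924 × 40.3 = -1.91 V.
But -1.91 V < V_ov = 0.49 V, so the device is actually in triode.
In triode I_D = k_n[V_ov V_DS − ½ V_DS²] and I_D = (V_DD − V_DS)/R_D. Equating: 15.5 V_DS² − 16.2 V_DS + 1.81 = 0, giving V_DS = 0.127 V (the root below V_ov).
I_D = (1.81 − 0.127) / 40.3 = 0.0418 mA.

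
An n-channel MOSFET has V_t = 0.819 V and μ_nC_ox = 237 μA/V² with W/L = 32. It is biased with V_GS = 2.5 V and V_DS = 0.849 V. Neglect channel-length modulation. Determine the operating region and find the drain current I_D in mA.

k_n = μ_nC_ox · (W/L) = 7.584 mA/V².
V_ov = V_GS − V_t = 2.5 − 0.819 = 1.68 V.
Since V_DS = 0.849 V < V_ov = 1.68 V, the device is in the triode region.
I_D = k_n [V_ov · V_DS − ½ V_DS²] = 7.584 × [1.68 × 0.849 − 0.5 × 0.849²] = 8.09 mA.

Triode; I_D = 8.09 mA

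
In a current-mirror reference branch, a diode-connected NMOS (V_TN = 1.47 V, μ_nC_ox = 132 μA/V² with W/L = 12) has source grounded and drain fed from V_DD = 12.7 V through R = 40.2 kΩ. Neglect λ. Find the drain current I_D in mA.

With gate tied to drain, V_GS = V_DS ≥ V_GS − V_TN, so the device is in saturation.
k_n = μ_nC_ox · (W/L) = 1.584 mA/V².
KCL at the drain: ½ k_n (V_GS − V_TN)² = (V_DD − V_GS)/R.
Let x = V_GS − 1.47. Then 31.8 x² + x − 11.23 = 0, giving x = 0.578 V (positive root), so V_GS = 2.05 V.
I_D = (V_DD − V_GS)/R = (12.7 − 2.05) / 40.2 = 0.265 mA.

I_D = 0.265 mA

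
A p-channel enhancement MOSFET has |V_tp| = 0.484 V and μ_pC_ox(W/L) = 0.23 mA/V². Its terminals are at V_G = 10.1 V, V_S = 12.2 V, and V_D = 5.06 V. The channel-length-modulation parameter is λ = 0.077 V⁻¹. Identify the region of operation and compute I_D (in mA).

V_SG = V_S − V_G = 12.2 − 10.1 = 2.1 V; V_SD = V_S − V_D = 12.2 − 5.06 = 7.14 V.
V_ov = V_SG − |V_tp| = 2.1 − 0.484 = 1.62 V.
Since V_SD = 7.14 V ≥ V_ov = 1.62 V, the device is in saturation.
I_D = ½ k_p V_ov² (1 + λ V_SD) = 0.5 × 0.23 × 1.62² × (1 + 0.077 × 7.14) = 0.465 mA.

Saturation; I_D = 0.465 mA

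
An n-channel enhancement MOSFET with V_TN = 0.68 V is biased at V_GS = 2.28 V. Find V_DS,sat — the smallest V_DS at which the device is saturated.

V_DS,sat = 1.60 V

The boundary between triode and saturation is V_DS = V_GS − V_TN = V_ov.
V_ov = 2.28 − 0.68 = 1.6 V.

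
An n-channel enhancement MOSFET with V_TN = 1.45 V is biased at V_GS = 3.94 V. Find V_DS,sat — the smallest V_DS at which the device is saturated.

V_DS,sat = 2.49 V

The boundary between triode and saturation is V_DS = V_GS − V_TN = V_ov.
V_ov = 3.94 − 1.45 = 2.49 V.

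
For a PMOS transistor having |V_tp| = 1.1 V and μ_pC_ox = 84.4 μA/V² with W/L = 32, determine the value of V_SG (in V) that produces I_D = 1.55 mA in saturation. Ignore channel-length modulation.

k_p = μ_pC_ox · (W/L) = 2.701 mA/V².
In saturation I_D = ½ k_p (V_SG − |V_tp|)², so V_SG − |V_tp| = √(2 I_D / k_p) = √(2 × 1.55 / 2.701) = 1.07 V.
V_SG = 1.1 + 1.07 = 2.17 V.

V_SG = 2.17 V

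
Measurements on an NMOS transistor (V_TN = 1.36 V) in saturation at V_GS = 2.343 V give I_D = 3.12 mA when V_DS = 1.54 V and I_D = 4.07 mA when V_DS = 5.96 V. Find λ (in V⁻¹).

λ = 0.0771 V⁻¹

With V_GS fixed, I_D ∝ (1 + λ V_DS) in saturation, so I_D2/I_D1 = (1 + λ V_DS2)/(1 + λ V_DS1).
4.07/3.12 = 1.304 = (1 + 5.96 λ)/(1 + 1.54 λ).
Solving: λ (I_D1 V_DS2 − I_D2 V_DS1) = I_D2 − I_D1, so λ = (4.07 − 3.12) / (3.12 × 5.96 − 4.07 × 1.54) = 0.95 / 12.3 = 0.0771 V⁻¹.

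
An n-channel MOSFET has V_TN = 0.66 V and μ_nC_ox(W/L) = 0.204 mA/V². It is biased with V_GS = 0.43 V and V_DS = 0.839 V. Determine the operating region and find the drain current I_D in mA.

V_GS = 0.43 V < V_TN = 0.66 V, so the transistor is in cutoff.

Cutoff; I_D = 0 mA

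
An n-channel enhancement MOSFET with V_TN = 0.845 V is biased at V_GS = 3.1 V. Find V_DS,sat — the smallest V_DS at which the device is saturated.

The boundary between triode and saturation is V_DS = V_GS − V_TN = V_ov.
V_ov = 3.1 − 0.845 = 2.25 V.

V_DS,sat = 2.25 V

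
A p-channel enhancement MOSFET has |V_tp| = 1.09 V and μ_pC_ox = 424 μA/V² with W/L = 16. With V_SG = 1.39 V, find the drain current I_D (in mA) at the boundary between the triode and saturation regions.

At the boundary V_SD = V_ov = V_SG − |V_tp| = 1.39 − 1.09 = 0.3 V.
k_p = μ_pC_ox · (W/L) = 6.784 mA/V².
I_D = ½ k_p V_ov² = 0.5 × 6.784 × 0.3² = 0.305 mA.

I_D = 0.305 mA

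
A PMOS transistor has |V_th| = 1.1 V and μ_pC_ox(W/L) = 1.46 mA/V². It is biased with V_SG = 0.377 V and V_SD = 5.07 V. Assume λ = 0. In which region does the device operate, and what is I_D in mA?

Cutoff; I_D = 0 mA

V_SG = 0.377 V < |V_th| = 1.1 V, so the transistor is in cutoff.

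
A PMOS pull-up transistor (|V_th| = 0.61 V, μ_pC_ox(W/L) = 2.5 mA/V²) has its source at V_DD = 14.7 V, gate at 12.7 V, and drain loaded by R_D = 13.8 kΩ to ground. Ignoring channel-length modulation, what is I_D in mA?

I_D = 1.04 mA

V_SG = V_DD − V_G = 14.7 − 12.7 = 2 V, so V_ov = 2 − 0.61 = 1.39 V.
Assume saturation: I_D = ½ k_p V_ov² = 0.5 × 2.5 × 1.39² = 2.42 mA, giving V_SD = V_DD − I_D R_D = 14.7 − 2.42 × 13.8 = -18.6 V.
But -18.6 V < V_ov = 1.39 V, so the device is actually in triode.
In triode I_D = k_p[V_ov V_SD − ½ V_SD²] and I_D = (V_DD − V_SD)/R_D. Equating: 17.2 V_SD² − 48.96 V_SD + 14.7 = 0, giving V_SD = 0.341 V (the root below V_ov).
I_D = (14.7 − 0.341) / 13.8 = 1.04 mA.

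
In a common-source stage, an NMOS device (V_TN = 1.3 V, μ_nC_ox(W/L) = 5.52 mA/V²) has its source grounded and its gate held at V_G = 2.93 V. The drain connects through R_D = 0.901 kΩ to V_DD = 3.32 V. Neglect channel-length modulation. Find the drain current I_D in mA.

V_GS = V_G = 2.93 V, so V_ov = 2.93 − 1.3 = 1.63 V.
Assume saturation: I_D = ½ k_n V_ov² = 0.5 × 5.52 × 1.63² = 7.33 mA, giving V_DS = V_DD − I_D R_D = 3.32 − 7.33 × 0.901 = -3.29 V.
But -3.29 V < V_ov = 1.63 V, so the device is actually in triode.
In triode I_D = k_n[V_ov V_DS − ½ V_DS²] and I_D = (V_DD − V_DS)/R_D. Equating: 2.49 V_DS² − 9.107 V_DS + 3.32 = 0, giving V_DS = 0.411 V (the root below V_ov).
I_D = (3.32 − 0.411) / 0.901 = 3.23 mA.

I_D = 3.23 mA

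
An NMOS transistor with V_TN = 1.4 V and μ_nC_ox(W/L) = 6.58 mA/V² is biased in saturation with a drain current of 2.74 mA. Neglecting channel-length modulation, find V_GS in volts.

In saturation I_D = ½ k_n (V_GS − V_TN)², so V_GS − V_TN = √(2 I_D / k_n) = √(2 × 2.74 / 6.58) = 0.913 V.
V_GS = 1.4 + 0.913 = 2.31 V.

V_GS = 2.31 V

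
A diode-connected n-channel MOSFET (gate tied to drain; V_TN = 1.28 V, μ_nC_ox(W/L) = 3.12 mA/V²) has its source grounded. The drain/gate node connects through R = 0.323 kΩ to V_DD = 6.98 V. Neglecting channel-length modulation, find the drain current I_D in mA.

With gate tied to drain, V_GS = V_DS ≥ V_GS − V_TN, so the device is in saturation.
KCL at the drain: ½ k_n (V_GS − V_TN)² = (V_DD − V_GS)/R.
Let x = V_GS − 1.28. Then 0.504 x² + x − 5.7 = 0, giving x = 2.51 V (positive root), so V_GS = 3.79 V.
I_D = (V_DD − V_GS)/R = (6.98 − 3.79) / 0.323 = 9.86 mA.

I_D = 9.86 mA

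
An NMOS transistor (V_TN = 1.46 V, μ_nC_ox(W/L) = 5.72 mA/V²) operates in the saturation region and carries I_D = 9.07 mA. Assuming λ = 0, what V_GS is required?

V_GS = 3.24 V

In saturation I_D = ½ k_n (V_GS − V_TN)², so V_GS − V_TN = √(2 I_D / k_n) = √(2 × 9.07 / 5.72) = 1.78 V.
V_GS = 1.46 + 1.78 = 3.24 V.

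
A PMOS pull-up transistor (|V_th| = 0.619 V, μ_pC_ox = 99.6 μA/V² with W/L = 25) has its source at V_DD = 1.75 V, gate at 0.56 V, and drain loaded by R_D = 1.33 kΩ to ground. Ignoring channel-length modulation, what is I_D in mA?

V_SG = V_DD − V_G = 1.75 − 0.56 = 1.19 V, so V_ov = 1.19 − 0.619 = 0.571 V.
k_p = μ_pC_ox · (W/L) = 2.49 mA/V².
Assume saturation: I_D = ½ k_p V_ov² = 0.5 × 2.49 × 0.571² = 0.406 mA, giving V_SD = V_DD − I_D R_D = 1.75 − 0.406 × 1.33 = 1.21 V.
V_SD = 1.21 V ≥ V_ov = 0.571 V, confirming saturation.

I_D = 0.406 mA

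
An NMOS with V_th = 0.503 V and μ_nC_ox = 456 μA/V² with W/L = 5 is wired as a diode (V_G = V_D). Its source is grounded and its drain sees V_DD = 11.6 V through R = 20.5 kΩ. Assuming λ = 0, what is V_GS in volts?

V_GS = 1.17 V

With gate tied to drain, V_GS = V_DS ≥ V_GS − V_th, so the device is in saturation.
k_n = μ_nC_ox · (W/L) = 2.28 mA/V².
KCL at the drain: ½ k_n (V_GS − V_th)² = (V_DD − V_GS)/R.
Let x = V_GS − 0.503. Then 23.4 x² + x − 11.1 = 0, giving x = 0.668 V (positive root), so V_GS = 1.17 V.
I_D = (V_DD − V_GS)/R = (11.6 − 1.17) / 20.5 = 0.509 mA.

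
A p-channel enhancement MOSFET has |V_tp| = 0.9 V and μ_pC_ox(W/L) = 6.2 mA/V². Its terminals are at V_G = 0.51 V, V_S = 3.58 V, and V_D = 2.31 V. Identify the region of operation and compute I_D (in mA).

Triode; I_D = 12.1 mA

V_SG = V_S − V_G = 3.58 − 0.51 = 3.07 V; V_SD = V_S − V_D = 3.58 − 2.31 = 1.27 V.
V_ov = V_SG − |V_tp| = 3.07 − 0.9 = 2.17 V.
Since V_SD = 1.27 V < V_ov = 2.17 V, the device is in the triode region.
I_D = k_p [V_ov · V_SD − ½ V_SD²] = 6.2 × [2.17 × 1.27 − 0.5 × 1.27²] = 12.1 mA.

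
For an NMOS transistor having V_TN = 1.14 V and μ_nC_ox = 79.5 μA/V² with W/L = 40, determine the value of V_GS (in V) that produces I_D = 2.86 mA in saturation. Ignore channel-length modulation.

V_GS = 2.48 V

k_n = μ_nC_ox · (W/L) = 3.18 mA/V².
In saturation I_D = ½ k_n (V_GS − V_TN)², so V_GS − V_TN = √(2 I_D / k_n) = √(2 × 2.86 / 3.18) = 1.34 V.
V_GS = 1.14 + 1.34 = 2.48 V.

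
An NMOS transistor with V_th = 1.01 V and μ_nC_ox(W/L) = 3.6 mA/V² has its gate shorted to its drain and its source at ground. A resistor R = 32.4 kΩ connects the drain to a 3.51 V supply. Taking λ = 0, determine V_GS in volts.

V_GS = 1.21 V

With gate tied to drain, V_GS = V_DS ≥ V_GS − V_th, so the device is in saturation.
KCL at the drain: ½ k_n (V_GS − V_th)² = (V_DD − V_GS)/R.
Let x = V_GS − 1.01. Then 58.3 x² + x − 2.5 = 0, giving x = 0.199 V (positive root), so V_GS = 1.21 V.
I_D = (V_DD − V_GS)/R = (3.51 − 1.21) / 32.4 = 0.071 mA.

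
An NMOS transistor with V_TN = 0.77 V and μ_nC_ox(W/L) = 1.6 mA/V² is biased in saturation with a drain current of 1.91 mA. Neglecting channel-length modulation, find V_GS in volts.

V_GS = 2.32 V

In saturation I_D = ½ k_n (V_GS − V_TN)², so V_GS − V_TN = √(2 I_D / k_n) = √(2 × 1.91 / 1.6) = 1.55 V.
V_GS = 0.77 + 1.55 = 2.32 V.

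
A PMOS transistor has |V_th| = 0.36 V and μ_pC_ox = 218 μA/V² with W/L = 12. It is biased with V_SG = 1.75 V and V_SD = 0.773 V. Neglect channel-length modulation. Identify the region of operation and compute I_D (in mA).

k_p = μ_pC_ox · (W/L) = 2.616 mA/V².
V_ov = V_SG − |V_th| = 1.75 − 0.36 = 1.39 V.
Since V_SD = 0.773 V < V_ov = 1.39 V, the device is in the triode region.
I_D = k_p [V_ov · V_SD − ½ V_SD²] = 2.616 × [1.39 × 0.773 − 0.5 × 0.773²] = 2.03 mA.

Triode; I_D = 2.03 mA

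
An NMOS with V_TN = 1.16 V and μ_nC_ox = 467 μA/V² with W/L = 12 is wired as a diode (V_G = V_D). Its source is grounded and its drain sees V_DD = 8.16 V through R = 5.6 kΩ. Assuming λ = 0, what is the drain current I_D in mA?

With gate tied to drain, V_GS = V_DS ≥ V_GS − V_TN, so the device is in saturation.
k_n = μ_nC_ox · (W/L) = 5.604 mA/V².
KCL at the drain: ½ k_n (V_GS − V_TN)² = (V_DD − V_GS)/R.
Let x = V_GS − 1.16. Then 15.7 x² + x − 7 = 0, giving x = 0.637 V (positive root), so V_GS = 1.8 V.
I_D = (V_DD − V_GS)/R = (8.16 − 1.8) / 5.6 = 1.14 mA.

I_D = 1.14 mA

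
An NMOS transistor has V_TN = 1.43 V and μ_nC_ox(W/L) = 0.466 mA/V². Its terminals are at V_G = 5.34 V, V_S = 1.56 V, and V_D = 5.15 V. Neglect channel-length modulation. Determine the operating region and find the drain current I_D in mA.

Saturation; I_D = 1.29 mA

V_GS = V_G − V_S = 5.34 − 1.56 = 3.78 V; V_DS = V_D − V_S = 5.15 − 1.56 = 3.59 V.
V_ov = V_GS − V_TN = 3.78 − 1.43 = 2.35 V.
Since V_DS = 3.59 V ≥ V_ov = 2.35 V, the device is in saturation.
I_D = ½ k_n V_ov² = 0.5 × 0.466 × 2.35² = 1.29 mA.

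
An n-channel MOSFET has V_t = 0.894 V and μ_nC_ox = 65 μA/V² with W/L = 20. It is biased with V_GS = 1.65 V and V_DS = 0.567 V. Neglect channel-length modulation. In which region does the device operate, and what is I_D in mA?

k_n = μ_nC_ox · (W/L) = 1.3 mA/V².
V_ov = V_GS − V_t = 1.65 − 0.894 = 0.756 V.
Since V_DS = 0.567 V < V_ov = 0.756 V, the device is in the triode region.
I_D = k_n [V_ov · V_DS − ½ V_DS²] = 1.3 × [0.756 × 0.567 − 0.5 × 0.567²] = 0.348 mA.

Triode; I_D = 0.348 mA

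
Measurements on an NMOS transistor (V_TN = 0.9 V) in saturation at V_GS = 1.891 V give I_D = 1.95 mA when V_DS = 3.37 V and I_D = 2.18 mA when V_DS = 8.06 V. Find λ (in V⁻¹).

With V_GS fixed, I_D ∝ (1 + λ V_DS) in saturation, so I_D2/I_D1 = (1 + λ V_DS2)/(1 + λ V_DS1).
2.18/1.95 = 1.118 = (1 + 8.06 λ)/(1 + 3.37 λ).
Solving: λ (I_D1 V_DS2 − I_D2 V_DS1) = I_D2 − I_D1, so λ = (2.18 − 1.95) / (1.95 × 8.06 − 2.18 × 3.37) = 0.23 / 8.37 = 0.0275 V⁻¹.

λ = 0.0275 V⁻¹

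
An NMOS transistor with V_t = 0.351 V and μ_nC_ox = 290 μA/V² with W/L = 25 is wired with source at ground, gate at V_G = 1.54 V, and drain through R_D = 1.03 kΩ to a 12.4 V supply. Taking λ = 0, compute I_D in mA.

I_D = 5.12 mA

V_GS = V_G = 1.54 V, so V_ov = 1.54 − 0.351 = 1.19 V.
k_n = μ_nC_ox · (W/L) = 7.25 mA/V².
Assume saturation: I_D = ½ k_n V_ov² = 0.5 × 7.25 × 1.19² = 5.12 mA, giving V_DS = V_DD − I_D R_D = 12.4 − 5.12 × 1.03 = 7.12 V.
V_DS = 7.12 V ≥ V_ov = 1.19 V, confirming saturation.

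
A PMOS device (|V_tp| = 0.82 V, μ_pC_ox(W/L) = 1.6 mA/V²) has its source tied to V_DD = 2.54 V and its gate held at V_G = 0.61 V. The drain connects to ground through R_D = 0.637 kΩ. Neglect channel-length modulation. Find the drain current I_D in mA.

I_D = 0.986 mA

V_SG = V_DD − V_G = 2.54 − 0.61 = 1.93 V, so V_ov = 1.93 − 0.82 = 1.11 V.
Assume saturation: I_D = ½ k_p V_ov² = 0.5 × 1.6 × 1.11² = 0.986 mA, giving V_SD = V_DD − I_D R_D = 2.54 − 0.986 × 0.637 = 1.91 V.
V_SD = 1.91 V ≥ V_ov = 1.11 V, confirming saturation.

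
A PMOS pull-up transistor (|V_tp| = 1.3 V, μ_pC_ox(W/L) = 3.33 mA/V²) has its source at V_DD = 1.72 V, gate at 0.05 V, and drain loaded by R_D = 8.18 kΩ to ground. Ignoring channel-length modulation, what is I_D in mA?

I_D = 0.185 mA

V_SG = V_DD − V_G = 1.72 − 0.05 = 1.67 V, so V_ov = 1.67 − 1.3 = 0.37 V.
Assume saturation: I_D = ½ k_p V_ov² = 0.5 × 3.33 × 0.37² = 0.228 mA, giving V_SD = V_DD − I_D R_D = 1.72 − 0.228 × 8.18 = -0.145 V.
But -0.145 V < V_ov = 0.37 V, so the device is actually in triode.
In triode I_D = k_p[V_ov V_SD − ½ V_SD²] and I_D = (V_DD − V_SD)/R_D. Equating: 13.6 V_SD² − 11.08 V_SD + 1.72 = 0, giving V_SD = 0.209 V (the root below V_ov).
I_D = (1.72 − 0.209) / 8.18 = 0.185 mA.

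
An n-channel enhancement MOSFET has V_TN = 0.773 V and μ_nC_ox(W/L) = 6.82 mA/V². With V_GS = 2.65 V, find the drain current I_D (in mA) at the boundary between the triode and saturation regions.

At the boundary V_DS = V_ov = V_GS − V_TN = 2.65 − 0.773 = 1.88 V.
I_D = ½ k_n V_ov² = 0.5 × 6.82 × 1.88² = 12 mA.

I_D = 12.0 mA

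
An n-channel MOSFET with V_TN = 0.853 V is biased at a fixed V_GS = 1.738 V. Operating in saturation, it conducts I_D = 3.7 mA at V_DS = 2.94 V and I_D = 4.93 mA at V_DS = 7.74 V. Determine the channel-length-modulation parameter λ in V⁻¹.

With V_GS fixed, I_D ∝ (1 + λ V_DS) in saturation, so I_D2/I_D1 = (1 + λ V_DS2)/(1 + λ V_DS1).
4.93/3.7 = 1.332 = (1 + 7.74 λ)/(1 + 2.94 λ).
Solving: λ (I_D1 V_DS2 − I_D2 V_DS1) = I_D2 − I_D1, so λ = (4.93 − 3.7) / (3.7 × 7.74 − 4.93 × 2.94) = 1.23 / 14.1 = 0.087 V⁻¹.

λ = 0.0870 V⁻¹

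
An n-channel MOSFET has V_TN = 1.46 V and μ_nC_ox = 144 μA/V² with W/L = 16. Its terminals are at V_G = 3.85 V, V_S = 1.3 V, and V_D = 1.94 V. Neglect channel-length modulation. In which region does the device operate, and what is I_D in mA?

Triode; I_D = 1.14 mA

V_GS = V_G − V_S = 3.85 − 1.3 = 2.55 V; V_DS = V_D − V_S = 1.94 − 1.3 = 0.64 V.
k_n = μ_nC_ox · (W/L) = 2.304 mA/V².
V_ov = V_GS − V_TN = 2.55 − 1.46 = 1.09 V.
Since V_DS = 0.64 V < V_ov = 1.09 V, the device is in the triode region.
I_D = k_n [V_ov · V_DS − ½ V_DS²] = 2.304 × [1.09 × 0.64 − 0.5 × 0.64²] = 1.14 mA.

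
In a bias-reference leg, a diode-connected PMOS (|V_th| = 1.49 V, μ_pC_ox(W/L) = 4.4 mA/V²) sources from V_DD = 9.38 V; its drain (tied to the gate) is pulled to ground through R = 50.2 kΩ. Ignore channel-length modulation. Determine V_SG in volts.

V_SG = 1.75 V

With gate tied to drain, V_SG = V_SD ≥ V_SG − |V_th|, so the device is in saturation.
KCL at the drain: ½ k_p (V_SG − |V_th|)² = (V_DD − V_SG)/R.
Let x = V_SG − 1.49. Then 110 x² + x − 7.89 = 0, giving x = 0.263 V (positive root), so V_SG = 1.75 V.
I_D = (V_DD − V_SG)/R = (9.38 − 1.75) / 50.2 = 0.152 mA.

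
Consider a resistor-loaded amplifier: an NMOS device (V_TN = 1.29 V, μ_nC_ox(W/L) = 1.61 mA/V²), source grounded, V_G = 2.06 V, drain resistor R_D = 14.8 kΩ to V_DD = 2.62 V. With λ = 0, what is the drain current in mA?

I_D = 0.167 mA

V_GS = V_G = 2.06 V, so V_ov = 2.06 − 1.29 = 0.77 V.
Assume saturation: I_D = ½ k_n V_ov² = 0.5 × 1.61 × 0.77² = 0.477 mA, giving V_DS = V_DD − I_D R_D = 2.62 − 0.477 × 14.8 = -4.44 V.
But -4.44 V < V_ov = 0.77 V, so the device is actually in triode.
In triode I_D = k_n[V_ov V_DS − ½ V_DS²] and I_D = (V_DD − V_DS)/R_D. Equating: 11.9 V_DS² − 19.35 V_DS + 2.62 = 0, giving V_DS = 0.149 V (the root below V_ov).
I_D = (2.62 − 0.149) / 14.8 = 0.167 mA.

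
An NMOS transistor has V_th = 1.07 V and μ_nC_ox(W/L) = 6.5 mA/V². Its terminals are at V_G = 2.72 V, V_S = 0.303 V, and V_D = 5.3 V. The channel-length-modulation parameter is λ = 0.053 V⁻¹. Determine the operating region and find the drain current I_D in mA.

Saturation; I_D = 7.46 mA

V_GS = V_G − V_S = 2.72 − 0.303 = 2.42 V; V_DS = V_D − V_S = 5.3 − 0.303 = 5 V.
V_ov = V_GS − V_th = 2.42 − 1.07 = 1.35 V.
Since V_DS = 5 V ≥ V_ov = 1.35 V, the device is in saturation.
I_D = ½ k_n V_ov² (1 + λ V_DS) = 0.5 × 6.5 × 1.35² × (1 + 0.053 × 5) = 7.46 mA.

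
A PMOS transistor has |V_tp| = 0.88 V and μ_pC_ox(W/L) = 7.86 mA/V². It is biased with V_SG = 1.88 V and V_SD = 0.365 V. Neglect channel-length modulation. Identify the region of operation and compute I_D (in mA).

V_ov = V_SG − |V_tp| = 1.88 − 0.88 = 1 V.
Since V_SD = 0.365 V < V_ov = 1 V, the device is in the triode region.
I_D = k_p [V_ov · V_SD − ½ V_SD²] = 7.86 × [1 × 0.365 − 0.5 × 0.365²] = 2.35 mA.

Triode; I_D = 2.35 mA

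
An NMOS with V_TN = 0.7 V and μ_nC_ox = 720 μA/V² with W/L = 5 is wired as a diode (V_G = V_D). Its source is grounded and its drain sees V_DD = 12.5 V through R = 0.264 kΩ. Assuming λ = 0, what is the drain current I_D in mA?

I_D = 29.4 mA

With gate tied to drain, V_GS = V_DS ≥ V_GS − V_TN, so the device is in saturation.
k_n = μ_nC_ox · (W/L) = 3.6 mA/V².
KCL at the drain: ½ k_n (V_GS − V_TN)² = (V_DD − V_GS)/R.
Let x = V_GS − 0.7. Then 0.475 x² + x − 11.8 = 0, giving x = 4.04 V (positive root), so V_GS = 4.74 V.
I_D = (V_DD − V_GS)/R = (12.5 − 4.74) / 0.264 = 29.4 mA.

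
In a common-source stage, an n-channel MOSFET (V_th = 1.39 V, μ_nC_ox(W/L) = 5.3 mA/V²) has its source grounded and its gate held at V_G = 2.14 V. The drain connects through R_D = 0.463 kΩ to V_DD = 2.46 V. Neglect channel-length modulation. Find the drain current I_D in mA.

V_GS = V_G = 2.14 V, so V_ov = 2.14 − 1.39 = 0.75 V.
Assume saturation: I_D = ½ k_n V_ov² = 0.5 × 5.3 × 0.75² = 1.49 mA, giving V_DS = V_DD − I_D R_D = 2.46 − 1.49 × 0.463 = 1.77 V.
V_DS = 1.77 V ≥ V_ov = 0.75 V, confirming saturation.

I_D = 1.49 mA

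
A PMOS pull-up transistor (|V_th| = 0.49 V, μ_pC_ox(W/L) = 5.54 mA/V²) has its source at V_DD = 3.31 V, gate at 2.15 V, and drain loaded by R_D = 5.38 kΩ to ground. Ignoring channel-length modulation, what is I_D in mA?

I_D = 0.582 mA

V_SG = V_DD − V_G = 3.31 − 2.15 = 1.16 V, so V_ov = 1.16 − 0.49 = 0.67 V.
Assume saturation: I_D = ½ k_p V_ov² = 0.5 × 5.54 × 0.67² = 1.24 mA, giving V_SD = V_DD − I_D R_D = 3.31 − 1.24 × 5.38 = -3.38 V.
But -3.38 V < V_ov = 0.67 V, so the device is actually in triode.
In triode I_D = k_p[V_ov V_SD − ½ V_SD²] and I_D = (V_DD − V_SD)/R_D. Equating: 14.9 V_SD² − 20.97 V_SD + 3.31 = 0, giving V_SD = 0.181 V (the root below V_ov).
I_D = (3.31 − 0.181) / 5.38 = 0.582 mA.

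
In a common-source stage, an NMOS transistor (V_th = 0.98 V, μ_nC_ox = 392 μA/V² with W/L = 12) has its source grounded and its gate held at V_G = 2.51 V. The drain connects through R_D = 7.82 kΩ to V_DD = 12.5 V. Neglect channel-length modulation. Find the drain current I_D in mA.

V_GS = V_G = 2.51 V, so V_ov = 2.51 − 0.98 = 1.53 V.
k_n = μ_nC_ox · (W/L) = 4.704 mA/V².
Assume saturation: I_D = ½ k_n V_ov² = 0.5 × 4.704 × 1.53² = 5.51 mA, giving V_DS = V_DD − I_D R_D = 12.5 − 5.51 × 7.82 = -30.6 V.
But -30.6 V < V_ov = 1.53 V, so the device is actually in triode.
In triode I_D = k_n[V_ov V_DS − ½ V_DS²] and I_D = (V_DD − V_DS)/R_D. Equating: 18.4 V_DS² − 57.28 V_DS + 12.5 = 0, giving V_DS = 0.236 V (the root below V_ov).
I_D = (12.5 − 0.236) / 7.82 = 1.57 mA.

I_D = 1.57 mA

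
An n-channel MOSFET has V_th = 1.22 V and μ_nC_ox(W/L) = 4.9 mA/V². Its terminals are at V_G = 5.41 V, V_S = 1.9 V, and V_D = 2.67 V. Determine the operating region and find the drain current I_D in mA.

Triode; I_D = 7.19 mA

V_GS = V_G − V_S = 5.41 − 1.9 = 3.51 V; V_DS = V_D − V_S = 2.67 − 1.9 = 0.77 V.
V_ov = V_GS − V_th = 3.51 − 1.22 = 2.29 V.
Since V_DS = 0.77 V < V_ov = 2.29 V, the device is in the triode region.
I_D = k_n [V_ov · V_DS − ½ V_DS²] = 4.9 × [2.29 × 0.77 − 0.5 × 0.77²] = 7.19 mA.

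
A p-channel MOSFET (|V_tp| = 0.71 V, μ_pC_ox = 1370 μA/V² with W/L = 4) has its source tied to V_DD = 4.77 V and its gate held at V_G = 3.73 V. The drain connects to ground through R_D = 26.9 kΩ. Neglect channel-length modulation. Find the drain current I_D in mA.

V_SG = V_DD − V_G = 4.77 − 3.73 = 1.04 V, so V_ov = 1.04 − 0.71 = 0.33 V.
k_p = μ_pC_ox · (W/L) = 5.48 mA/V².
Assume saturation: I_D = ½ k_p V_ov² = 0.5 × 5.48 × 0.33² = 0.298 mA, giving V_SD = V_DD − I_D R_D = 4.77 − 0.298 × 26.9 = -3.26 V.
But -3.26 V < V_ov = 0.33 V, so the device is actually in triode.
In triode I_D = k_p[V_ov V_SD − ½ V_SD²] and I_D = (V_DD − V_SD)/R_D. Equating: 73.7 V_SD² − 49.65 V_SD + 4.77 = 0, giving V_SD = 0.116 V (the root below V_ov).
I_D = (4.77 − 0.116) / 26.9 = 0.173 mA.

I_D = 0.173 mA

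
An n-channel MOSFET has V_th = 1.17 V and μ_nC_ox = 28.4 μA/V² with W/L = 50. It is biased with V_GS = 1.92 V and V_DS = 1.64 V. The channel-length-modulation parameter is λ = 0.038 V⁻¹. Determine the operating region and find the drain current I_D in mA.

Saturation; I_D = 0.424 mA

k_n = μ_nC_ox · (W/L) = 1.42 mA/V².
V_ov = V_GS − V_th = 1.92 − 1.17 = 0.75 V.
Since V_DS = 1.64 V ≥ V_ov = 0.75 V, the device is in saturation.
I_D = ½ k_n V_ov² (1 + λ V_DS) = 0.5 × 1.42 × 0.75² × (1 + 0.038 × 1.64) = 0.424 mA.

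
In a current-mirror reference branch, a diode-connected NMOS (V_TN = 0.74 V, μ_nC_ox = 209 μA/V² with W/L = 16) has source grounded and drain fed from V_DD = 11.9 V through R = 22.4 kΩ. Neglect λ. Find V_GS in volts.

With gate tied to drain, V_GS = V_DS ≥ V_GS − V_TN, so the device is in saturation.
k_n = μ_nC_ox · (W/L) = 3.344 mA/V².
KCL at the drain: ½ k_n (V_GS − V_TN)² = (V_DD − V_GS)/R.
Let x = V_GS − 0.74. Then 37.5 x² + x − 11.16 = 0, giving x = 0.533 V (positive root), so V_GS = 1.27 V.
I_D = (V_DD − V_GS)/R = (11.9 − 1.27) / 22.4 = 0.474 mA.

V_GS = 1.27 V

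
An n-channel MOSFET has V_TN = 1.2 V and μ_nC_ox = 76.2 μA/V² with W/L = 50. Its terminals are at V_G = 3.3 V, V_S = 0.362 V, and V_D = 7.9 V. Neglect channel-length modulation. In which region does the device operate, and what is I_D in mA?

Saturation; I_D = 5.75 mA

V_GS = V_G − V_S = 3.3 − 0.362 = 2.94 V; V_DS = V_D − V_S = 7.9 − 0.362 = 7.54 V.
k_n = μ_nC_ox · (W/L) = 3.81 mA/V².
V_ov = V_GS − V_TN = 2.94 − 1.2 = 1.74 V.
Since V_DS = 7.54 V ≥ V_ov = 1.74 V, the device is in saturation.
I_D = ½ k_n V_ov² = 0.5 × 3.81 × 1.74² = 5.75 mA.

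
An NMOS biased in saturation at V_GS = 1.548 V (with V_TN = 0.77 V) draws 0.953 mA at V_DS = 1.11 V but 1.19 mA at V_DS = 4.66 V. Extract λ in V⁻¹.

λ = 0.0760 V⁻¹

With V_GS fixed, I_D ∝ (1 + λ V_DS) in saturation, so I_D2/I_D1 = (1 + λ V_DS2)/(1 + λ V_DS1).
1.19/0.953 = 1.249 = (1 + 4.66 λ)/(1 + 1.11 λ).
Solving: λ (I_D1 V_DS2 − I_D2 V_DS1) = I_D2 − I_D1, so λ = (1.19 − 0.953) / (0.953 × 4.66 − 1.19 × 1.11) = 0.237 / 3.12 = 0.076 V⁻¹.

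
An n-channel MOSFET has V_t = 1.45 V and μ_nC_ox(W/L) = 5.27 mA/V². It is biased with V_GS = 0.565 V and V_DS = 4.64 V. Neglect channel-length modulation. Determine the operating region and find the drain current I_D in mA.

Cutoff; I_D = 0 mA

V_GS = 0.565 V < V_t = 1.45 V, so the transistor is in cutoff.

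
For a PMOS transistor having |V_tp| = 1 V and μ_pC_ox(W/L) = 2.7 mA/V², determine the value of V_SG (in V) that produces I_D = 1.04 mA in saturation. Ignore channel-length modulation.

V_SG = 1.88 V

In saturation I_D = ½ k_p (V_SG − |V_tp|)², so V_SG − |V_tp| = √(2 I_D / k_p) = √(2 × 1.04 / 2.7) = 0.878 V.
V_SG = 1 + 0.878 = 1.88 V.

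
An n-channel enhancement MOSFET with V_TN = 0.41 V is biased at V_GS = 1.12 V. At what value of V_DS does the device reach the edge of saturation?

V_DS,sat = 0.710 V

The boundary between triode and saturation is V_DS = V_GS − V_TN = V_ov.
V_ov = 1.12 − 0.41 = 0.71 V.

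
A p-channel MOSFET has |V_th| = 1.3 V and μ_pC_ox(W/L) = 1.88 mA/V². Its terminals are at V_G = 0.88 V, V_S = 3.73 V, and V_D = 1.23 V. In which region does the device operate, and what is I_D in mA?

Saturation; I_D = 2.26 mA

V_SG = V_S − V_G = 3.73 − 0.88 = 2.85 V; V_SD = V_S − V_D = 3.73 − 1.23 = 2.5 V.
V_ov = V_SG − |V_th| = 2.85 − 1.3 = 1.55 V.
Since V_SD = 2.5 V ≥ V_ov = 1.55 V, the device is in saturation.
I_D = ½ k_p V_ov² = 0.5 × 1.88 × 1.55² = 2.26 mA.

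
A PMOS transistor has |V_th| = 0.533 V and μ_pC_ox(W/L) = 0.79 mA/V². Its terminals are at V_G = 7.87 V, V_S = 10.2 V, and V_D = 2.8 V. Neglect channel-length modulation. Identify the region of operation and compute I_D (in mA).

Saturation; I_D = 1.28 mA

V_SG = V_S − V_G = 10.2 − 7.87 = 2.33 V; V_SD = V_S − V_D = 10.2 − 2.8 = 7.4 V.
V_ov = V_SG − |V_th| = 2.33 − 0.533 = 1.8 V.
Since V_SD = 7.4 V ≥ V_ov = 1.8 V, the device is in saturation.
I_D = ½ k_p V_ov² = 0.5 × 0.79 × 1.8² = 1.28 mA.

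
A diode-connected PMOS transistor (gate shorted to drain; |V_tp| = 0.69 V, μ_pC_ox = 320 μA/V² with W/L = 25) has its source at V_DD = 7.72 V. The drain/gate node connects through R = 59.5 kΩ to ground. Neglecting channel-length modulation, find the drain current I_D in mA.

With gate tied to drain, V_SG = V_SD ≥ V_SG − |V_tp|, so the device is in saturation.
k_p = μ_pC_ox · (W/L) = 8 mA/V².
KCL at the drain: ½ k_p (V_SG − |V_tp|)² = (V_DD − V_SG)/R.
Let x = V_SG − 0.69. Then 238 x² + x − 7.03 = 0, giving x = 0.17 V (positive root), so V_SG = 0.86 V.
I_D = (V_DD − V_SG)/R = (7.72 − 0.86) / 59.5 = 0.115 mA.

I_D = 0.115 mA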